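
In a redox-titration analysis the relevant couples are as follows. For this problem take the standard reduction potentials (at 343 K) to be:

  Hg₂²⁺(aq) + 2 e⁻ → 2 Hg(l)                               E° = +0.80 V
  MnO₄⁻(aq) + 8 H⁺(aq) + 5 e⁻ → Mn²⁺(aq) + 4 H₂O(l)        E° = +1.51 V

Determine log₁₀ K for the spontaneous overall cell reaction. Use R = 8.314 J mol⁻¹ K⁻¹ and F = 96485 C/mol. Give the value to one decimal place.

104.3

Cathode: MnO₄⁻/Mn²⁺; anode: Hg₂²⁺/Hg. E°cell = (+1.51) − (+0.80) = +0.71 V, with n = 10.
ΔG° = −nFE° = −RT ln K, so ln K = nFE°/(RT) = (10)(96485)(+0.71) / ((8.314)(343)) = 240.223.
log₁₀ K = 240.223 / ln 10 = 104.3.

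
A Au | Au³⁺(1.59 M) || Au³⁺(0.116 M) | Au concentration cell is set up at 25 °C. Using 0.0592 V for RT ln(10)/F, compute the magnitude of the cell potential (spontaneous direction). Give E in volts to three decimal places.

+0.022 V

For a concentration cell E°cell = 0. The 1.59 M side is the cathode (reduction is favoured where [Au³⁺] is higher).
With n = 3, E = −(0.0592/3) log([Au³⁺]ₐₙ/[Au³⁺]꜀ₐₜ) = −(0.0592/3) log(0.116/1.59) = −(0.0592/3)(-1.137) = +0.022 V.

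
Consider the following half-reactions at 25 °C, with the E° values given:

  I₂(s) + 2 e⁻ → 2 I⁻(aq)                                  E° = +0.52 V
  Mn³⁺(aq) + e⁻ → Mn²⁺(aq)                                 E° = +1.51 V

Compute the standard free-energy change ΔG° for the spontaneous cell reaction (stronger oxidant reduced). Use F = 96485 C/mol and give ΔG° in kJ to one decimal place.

-191.0 kJ

Mn³⁺/Mn²⁺ (E° = +1.51 V) is the cathode; I₂/I⁻ (E° = +0.52 V) is the anode, so E°cell = +0.99 V.
Balancing electrons gives n = 2 (lcm of 1 and 2).
ΔG° = −nFE° = −(2)(96485)(+0.99) = -191,040 J = -191.0 kJ.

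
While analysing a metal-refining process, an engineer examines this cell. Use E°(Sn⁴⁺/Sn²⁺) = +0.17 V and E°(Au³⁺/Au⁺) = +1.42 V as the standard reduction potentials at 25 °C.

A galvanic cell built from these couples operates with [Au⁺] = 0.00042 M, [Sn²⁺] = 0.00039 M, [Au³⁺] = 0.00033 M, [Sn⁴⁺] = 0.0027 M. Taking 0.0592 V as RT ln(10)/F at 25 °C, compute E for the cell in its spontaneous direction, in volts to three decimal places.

+1.222 V

Au³⁺/Au⁺ is the cathode (higher E°), Sn⁴⁺/Sn²⁺ the anode: E°cell = +1.42 − (+0.17) = +1.25 V, n = 2.
Overall: Au³⁺(aq) + Sn²⁺(aq) → Au⁺(aq) + Sn⁴⁺(aq)
Q = [Au⁺]·[Sn⁴⁺] / ([Au³⁺]·[Sn²⁺]); log Q = 0.945.
E = E° − (0.0592/n) log Q = +1.25 − (0.0592/2)(0.945) = +1.222 V.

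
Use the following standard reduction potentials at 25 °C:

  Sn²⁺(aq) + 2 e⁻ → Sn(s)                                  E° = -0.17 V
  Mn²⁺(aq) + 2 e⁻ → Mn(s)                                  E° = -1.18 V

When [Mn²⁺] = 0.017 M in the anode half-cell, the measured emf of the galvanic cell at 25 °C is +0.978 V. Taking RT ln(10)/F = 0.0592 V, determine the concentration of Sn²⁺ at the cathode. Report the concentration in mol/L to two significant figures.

0.0014 M

Sn²⁺/Sn is the cathode, Mn²⁺/Mn the anode: E°cell = +1.01 V, n = 2.
Overall reaction: Sn²⁺(aq) + Mn(s) → Sn(s) + Mn²⁺(aq); Q = [Mn²⁺]^1/[Sn²⁺]^1.
From E = E° − (0.0592/n) log Q: log Q = (E° − E)·n/0.0592 = (+1.01 − (+0.978))·2/0.0592 = 1.0811.
So 1·log[Sn²⁺] = 1·log(0.017) − log Q = -1.7696 − (1.0811) = -2.8507; [Sn²⁺] = 10^(-2.8507) ≈ 0.0014 M.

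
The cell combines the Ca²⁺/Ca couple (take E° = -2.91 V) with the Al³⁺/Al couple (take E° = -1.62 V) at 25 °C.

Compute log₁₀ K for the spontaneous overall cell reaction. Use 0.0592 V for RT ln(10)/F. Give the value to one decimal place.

Cathode: Al³⁺/Al; anode: Ca²⁺/Ca. E°cell = +1.29 V, n = 6.
log K = nE°cell / 0.0592 = (6)(+1.29) / 0.0592 = 130.7.

130.7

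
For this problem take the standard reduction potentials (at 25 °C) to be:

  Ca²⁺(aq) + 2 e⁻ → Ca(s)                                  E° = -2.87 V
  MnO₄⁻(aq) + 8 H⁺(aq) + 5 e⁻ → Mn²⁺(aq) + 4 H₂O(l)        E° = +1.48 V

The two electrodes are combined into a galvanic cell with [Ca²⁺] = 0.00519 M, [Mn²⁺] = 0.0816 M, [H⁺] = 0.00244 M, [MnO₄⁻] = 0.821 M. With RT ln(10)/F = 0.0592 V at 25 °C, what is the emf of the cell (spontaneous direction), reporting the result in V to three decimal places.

MnO₄⁻/Mn²⁺ is the cathode (higher E°), Ca²⁺/Ca the anode: E°cell = +1.48 − (-2.87) = +4.35 V, n = 10.
Overall: 2 MnO₄⁻(aq) + 16 H⁺(aq) + 5 Ca(s) → 2 Mn²⁺(aq) + 8 H₂O(l) + 5 Ca²⁺(aq)
Q = [Mn²⁺]^2·[Ca²⁺]^5 / ([MnO₄⁻]^2·[H⁺]^16); log Q = 28.372.
E = E° − (0.0592/n) log Q = +4.35 − (0.0592/10)(28.372) = +4.182 V.

+4.182 V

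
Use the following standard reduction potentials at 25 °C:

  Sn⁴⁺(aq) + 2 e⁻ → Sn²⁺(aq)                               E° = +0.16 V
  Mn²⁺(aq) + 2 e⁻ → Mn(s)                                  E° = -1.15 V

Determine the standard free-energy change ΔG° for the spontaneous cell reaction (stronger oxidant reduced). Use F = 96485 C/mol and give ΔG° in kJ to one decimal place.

-252.8 kJ

Sn⁴⁺/Sn²⁺ (E° = +0.16 V) is the cathode; Mn²⁺/Mn (E° = -1.15 V) is the anode, so E°cell = +1.31 V.
Balancing electrons gives n = 2 (lcm of 2 and 2).
ΔG° = −nFE° = −(2)(96485)(+1.31) = -252,791 J = -252.8 kJ.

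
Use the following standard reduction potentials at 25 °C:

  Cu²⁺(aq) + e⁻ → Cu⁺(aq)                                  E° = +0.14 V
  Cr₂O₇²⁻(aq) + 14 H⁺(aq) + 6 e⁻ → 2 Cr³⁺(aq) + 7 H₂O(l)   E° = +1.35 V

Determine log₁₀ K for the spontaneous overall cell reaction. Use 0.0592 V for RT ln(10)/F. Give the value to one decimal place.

122.6

Cathode: Cr₂O₇²⁻/Cr³⁺; anode: Cu²⁺/Cu⁺. E°cell = +1.21 V, n = 6.
log K = nE°cell / 0.0592 = (6)(+1.21) / 0.0592 = 122.6.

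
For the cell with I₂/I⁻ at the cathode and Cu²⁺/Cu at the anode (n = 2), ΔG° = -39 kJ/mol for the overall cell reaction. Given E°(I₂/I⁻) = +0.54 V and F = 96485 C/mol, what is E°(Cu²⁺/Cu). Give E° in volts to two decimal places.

E°cell = −ΔG°/(nF) = −(-39×10³)/((2)(96485)) = +0.202 V.
Since I₂/I⁻ is the cathode and Cu²⁺/Cu the anode, E°cell = E°(I₂/I⁻) − E°(Cu²⁺/Cu).
So E°(Cu²⁺/Cu) = E°(I₂/I⁻) − E°cell = (+0.54) − (+0.202) = +0.34 V.

+0.34 V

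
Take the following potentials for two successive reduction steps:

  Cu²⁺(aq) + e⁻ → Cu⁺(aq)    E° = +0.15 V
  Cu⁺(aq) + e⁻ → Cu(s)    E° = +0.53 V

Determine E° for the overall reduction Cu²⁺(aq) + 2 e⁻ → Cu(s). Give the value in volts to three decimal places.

+0.340 V

Standard free energies of sequential steps add: ΔG°₃ = ΔG°₁ + ΔG°₂, so n₃E°₃ = n₁E°₁ + n₂E°₂.
E°₃ = (1×+0.15 + 1×+0.53) / 2 = (+0.680) / 2 = +0.340 V.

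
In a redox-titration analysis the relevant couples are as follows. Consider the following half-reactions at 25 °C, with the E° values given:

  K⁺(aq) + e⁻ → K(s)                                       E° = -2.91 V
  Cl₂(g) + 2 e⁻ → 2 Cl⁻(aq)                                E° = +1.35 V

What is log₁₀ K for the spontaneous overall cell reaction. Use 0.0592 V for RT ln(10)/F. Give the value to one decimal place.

Cathode: Cl₂/Cl⁻; anode: K⁺/K. E°cell = +4.26 V, n = 2.
log K = nE°cell / 0.0592 = (2)(+4.26) / 0.0592 = 143.9.

143.9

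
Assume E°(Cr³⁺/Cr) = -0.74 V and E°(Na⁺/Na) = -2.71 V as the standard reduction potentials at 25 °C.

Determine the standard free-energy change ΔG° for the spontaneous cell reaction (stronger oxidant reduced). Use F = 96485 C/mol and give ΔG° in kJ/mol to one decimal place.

Cr³⁺/Cr (E° = -0.74 V) is the cathode; Na⁺/Na (E° = -2.71 V) is the anode, so E°cell = +1.97 V.
Balancing electrons gives n = 3 (lcm of 3 and 1).
ΔG° = −nFE° = −(3)(96485)(+1.97) = -570,226 J = -570.2 kJ/mol.

-570.2 kJ/mol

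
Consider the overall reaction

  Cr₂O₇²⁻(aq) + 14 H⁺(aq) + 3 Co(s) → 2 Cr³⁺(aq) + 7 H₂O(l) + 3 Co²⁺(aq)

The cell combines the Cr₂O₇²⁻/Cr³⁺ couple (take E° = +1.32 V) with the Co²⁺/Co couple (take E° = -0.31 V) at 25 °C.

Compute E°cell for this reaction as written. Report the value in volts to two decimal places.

+1.63 V

The Cr₂O₇²⁻/Cr³⁺ couple has the higher reduction potential, so it is the cathode; Co²⁺/Co is oxidised at the anode.
E°cell = E°(cathode) − E°(anode) = (+1.32) − (-0.31) = +1.63 V.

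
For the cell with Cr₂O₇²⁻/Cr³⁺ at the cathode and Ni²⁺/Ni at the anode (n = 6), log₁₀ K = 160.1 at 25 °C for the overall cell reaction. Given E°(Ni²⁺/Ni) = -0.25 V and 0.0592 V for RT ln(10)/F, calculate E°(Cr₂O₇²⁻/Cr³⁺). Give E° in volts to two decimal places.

E°cell = (0.0592/n)·log K = (0.0592/6)(160.1) = +1.580 V.
Since Cr₂O₇²⁻/Cr³⁺ is the cathode and Ni²⁺/Ni the anode, E°cell = E°(Cr₂O₇²⁻/Cr³⁺) − E°(Ni²⁺/Ni).
So E°(Cr₂O₇²⁻/Cr³⁺) = E°cell + E°(Ni²⁺/Ni) = +1.580 + (-0.25) = +1.33 V.

+1.33 V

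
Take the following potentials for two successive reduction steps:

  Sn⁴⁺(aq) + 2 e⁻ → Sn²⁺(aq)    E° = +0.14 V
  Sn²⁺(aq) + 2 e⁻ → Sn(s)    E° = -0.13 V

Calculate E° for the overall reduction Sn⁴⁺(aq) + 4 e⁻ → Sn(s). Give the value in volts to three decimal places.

+0.005 V

Adding the free-energy changes (−nFE°) of the two steps gives −n₃FE°₃ = −n₁FE°₁ − n₂FE°₂.
E°₃ = (2×+0.14 + 2×-0.13) / 4 = (+0.020) / 4 = +0.005 V.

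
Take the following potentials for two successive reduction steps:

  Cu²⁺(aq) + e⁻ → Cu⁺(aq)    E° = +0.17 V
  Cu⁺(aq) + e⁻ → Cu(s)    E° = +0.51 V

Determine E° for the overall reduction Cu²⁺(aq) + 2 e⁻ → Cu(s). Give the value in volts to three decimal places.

Since ΔG° = −nFE° is additive over sequential reductions, n₃E°₃ = n₁E°₁ + n₂E°₂.
E°₃ = (1×+0.17 + 1×+0.51) / 2 = (+0.680) / 2 = +0.340 V.

+0.340 V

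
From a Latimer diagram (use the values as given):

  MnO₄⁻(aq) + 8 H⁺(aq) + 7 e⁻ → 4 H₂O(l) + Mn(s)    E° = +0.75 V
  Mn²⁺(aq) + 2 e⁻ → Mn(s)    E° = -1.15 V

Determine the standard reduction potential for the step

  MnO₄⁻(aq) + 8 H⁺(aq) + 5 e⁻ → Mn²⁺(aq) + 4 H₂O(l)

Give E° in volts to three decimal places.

+1.510 V

Sequential free energies add, so n₃E°₃ = n₁E°₁ + n₂E°₂.
With n₃ = 7, and the known step contributing 2×(-1.15) V, the unknown satisfies 5·E° = 7×(+0.75) − 2×(-1.15) = +7.550.
E° = +7.550 / 5 = +1.510 V.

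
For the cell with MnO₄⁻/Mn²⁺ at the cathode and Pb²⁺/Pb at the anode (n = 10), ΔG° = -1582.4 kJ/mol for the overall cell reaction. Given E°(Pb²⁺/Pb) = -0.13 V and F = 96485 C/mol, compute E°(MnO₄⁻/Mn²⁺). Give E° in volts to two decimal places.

+1.51 V

E°cell = −ΔG°/(nF) = −(-1582.4×10³)/((10)(96485)) = +1.640 V.
Since MnO₄⁻/Mn²⁺ is the cathode and Pb²⁺/Pb the anode, E°cell = E°(MnO₄⁻/Mn²⁺) − E°(Pb²⁺/Pb).
So E°(MnO₄⁻/Mn²⁺) = E°cell + E°(Pb²⁺/Pb) = +1.640 + (-0.13) = +1.51 V.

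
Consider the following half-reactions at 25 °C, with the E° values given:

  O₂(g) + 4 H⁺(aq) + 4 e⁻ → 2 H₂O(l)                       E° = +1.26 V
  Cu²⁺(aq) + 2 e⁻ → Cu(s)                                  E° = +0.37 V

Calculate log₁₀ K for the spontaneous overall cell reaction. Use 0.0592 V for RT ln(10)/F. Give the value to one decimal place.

60.1

Cathode: O₂/H₂O; anode: Cu²⁺/Cu. E°cell = +0.89 V, n = 4.
log K = nE°cell / 0.0592 = (4)(+0.89) / 0.0592 = 60.1.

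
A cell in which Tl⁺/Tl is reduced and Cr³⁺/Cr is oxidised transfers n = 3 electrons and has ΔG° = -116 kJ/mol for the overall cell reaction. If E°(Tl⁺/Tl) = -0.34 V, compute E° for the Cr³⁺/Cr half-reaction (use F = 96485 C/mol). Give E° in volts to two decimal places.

-0.74 V

E°cell = −ΔG°/(nF) = −(-116×10³)/((3)(96485)) = +0.401 V.
Since Tl⁺/Tl is the cathode and Cr³⁺/Cr the anode, E°cell = E°(Tl⁺/Tl) − E°(Cr³⁺/Cr).
So E°(Cr³⁺/Cr) = E°(Tl⁺/Tl) − E°cell = (-0.34) − (+0.401) = -0.74 V.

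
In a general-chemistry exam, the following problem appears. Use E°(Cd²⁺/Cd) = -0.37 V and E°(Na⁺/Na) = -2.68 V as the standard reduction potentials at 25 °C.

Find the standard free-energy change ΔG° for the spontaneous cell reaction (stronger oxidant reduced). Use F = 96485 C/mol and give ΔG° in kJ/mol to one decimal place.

-445.8 kJ/mol

Cd²⁺/Cd (E° = -0.37 V) is the cathode; Na⁺/Na (E° = -2.68 V) is the anode, so E°cell = +2.31 V.
Balancing electrons gives n = 2 (lcm of 2 and 1).
ΔG° = −nFE° = −(2)(96485)(+2.31) = -445,761 J = -445.8 kJ/mol.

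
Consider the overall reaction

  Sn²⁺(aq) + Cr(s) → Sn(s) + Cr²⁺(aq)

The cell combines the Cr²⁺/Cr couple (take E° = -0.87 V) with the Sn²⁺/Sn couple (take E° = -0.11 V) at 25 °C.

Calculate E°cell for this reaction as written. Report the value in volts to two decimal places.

The Sn²⁺/Sn couple has the higher reduction potential, so it is the cathode; Cr²⁺/Cr is oxidised at the anode.
E°cell = E°(cathode) − E°(anode) = (-0.11) − (-0.87) = +0.76 V.

+0.76 V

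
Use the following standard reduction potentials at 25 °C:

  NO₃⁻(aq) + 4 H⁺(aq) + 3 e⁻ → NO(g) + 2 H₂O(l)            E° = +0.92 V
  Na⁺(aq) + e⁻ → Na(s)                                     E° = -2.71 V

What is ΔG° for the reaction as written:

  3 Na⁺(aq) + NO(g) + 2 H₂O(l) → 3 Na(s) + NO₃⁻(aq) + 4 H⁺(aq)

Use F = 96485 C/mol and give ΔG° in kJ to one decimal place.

+1050.7 kJ

As written, Na⁺/Na is reduced (cathode) and NO₃⁻/NO is oxidised (anode), so E°cell = (-2.71) − (+0.92) = -3.63 V.
Balancing electrons gives n = 3.
ΔG° = −nFE° = −(3)(96485)(-3.63) = 1,050,722 J = +1050.7 kJ.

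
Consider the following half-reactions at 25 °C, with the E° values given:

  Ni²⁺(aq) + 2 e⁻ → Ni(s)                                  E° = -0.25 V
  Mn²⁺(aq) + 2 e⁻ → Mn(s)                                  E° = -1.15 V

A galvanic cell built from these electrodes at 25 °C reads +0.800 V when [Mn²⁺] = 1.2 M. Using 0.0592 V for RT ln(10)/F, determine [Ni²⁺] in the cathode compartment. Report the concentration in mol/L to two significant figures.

0.00050 M

Ni²⁺/Ni is the cathode, Mn²⁺/Mn the anode: E°cell = +0.90 V, n = 2.
Overall reaction: Ni²⁺(aq) + Mn(s) → Ni(s) + Mn²⁺(aq); Q = [Mn²⁺]^1/[Ni²⁺]^1.
From E = E° − (0.0592/n) log Q: log Q = (E° − E)·n/0.0592 = (+0.90 − (+0.800))·2/0.0592 = 3.3784.
So 1·log[Ni²⁺] = 1·log(1.2) − log Q = 0.0792 − (3.3784) = -3.2992; [Ni²⁺] = 10^(-3.2992) ≈ 0.00050 M.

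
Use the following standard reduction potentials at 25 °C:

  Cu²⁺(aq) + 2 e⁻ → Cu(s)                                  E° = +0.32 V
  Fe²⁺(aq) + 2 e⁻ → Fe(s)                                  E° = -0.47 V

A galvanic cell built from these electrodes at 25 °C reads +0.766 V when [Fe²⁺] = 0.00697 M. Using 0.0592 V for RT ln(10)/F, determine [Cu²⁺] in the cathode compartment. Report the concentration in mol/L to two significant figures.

0.0011 M

Cu²⁺/Cu is the cathode, Fe²⁺/Fe the anode: E°cell = +0.79 V, n = 2.
Overall reaction: Cu²⁺(aq) + Fe(s) → Cu(s) + Fe²⁺(aq); Q = [Fe²⁺]^1/[Cu²⁺]^1.
From E = E° − (0.0592/n) log Q: log Q = (E° − E)·n/0.0592 = (+0.79 − (+0.766))·2/0.0592 = 0.8108.
So 1·log[Cu²⁺] = 1·log(0.00697) − log Q = -2.1568 − (0.8108) = -2.9676; [Cu²⁺] = 10^(-2.9676) ≈ 0.0011 M.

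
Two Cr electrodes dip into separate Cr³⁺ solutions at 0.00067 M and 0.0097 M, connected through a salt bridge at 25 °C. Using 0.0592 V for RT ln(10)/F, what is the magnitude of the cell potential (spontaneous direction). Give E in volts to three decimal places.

For a concentration cell E°cell = 0. The 0.0097 M side is the cathode (reduction is favoured where [Cr³⁺] is higher).
With n = 3, E = −(0.0592/3) log([Cr³⁺]ₐₙ/[Cr³⁺]꜀ₐₜ) = −(0.0592/3) log(0.00067/0.0097) = −(0.0592/3)(-1.161) = +0.023 V.

+0.023 V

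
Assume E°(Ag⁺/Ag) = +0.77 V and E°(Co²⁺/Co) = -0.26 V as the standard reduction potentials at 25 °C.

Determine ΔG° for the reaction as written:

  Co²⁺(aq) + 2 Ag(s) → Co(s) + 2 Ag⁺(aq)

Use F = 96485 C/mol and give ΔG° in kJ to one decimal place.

As written, Co²⁺/Co is reduced (cathode) and Ag⁺/Ag is oxidised (anode), so E°cell = (-0.26) − (+0.77) = -1.03 V.
Balancing electrons gives n = 2.
ΔG° = −nFE° = −(2)(96485)(-1.03) = 198,759 J = +198.8 kJ.

+198.8 kJ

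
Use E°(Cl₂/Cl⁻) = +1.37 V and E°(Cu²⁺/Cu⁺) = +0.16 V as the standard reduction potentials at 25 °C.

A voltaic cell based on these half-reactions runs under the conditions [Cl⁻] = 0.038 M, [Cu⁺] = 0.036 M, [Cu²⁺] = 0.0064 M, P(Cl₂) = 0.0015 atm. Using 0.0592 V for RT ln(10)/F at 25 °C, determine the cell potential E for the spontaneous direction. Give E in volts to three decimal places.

Cl₂/Cl⁻ is the cathode (higher E°), Cu²⁺/Cu⁺ the anode: E°cell = +1.37 − (+0.16) = +1.21 V, n = 2.
Overall: Cl₂(g) + 2 Cu⁺(aq) → 2 Cl⁻(aq) + 2 Cu²⁺(aq)
Q = [Cl⁻]^2·[Cu²⁺]^2 / (P(Cl₂)·[Cu⁺]^2); log Q = -1.517.
E = E° − (0.0592/n) log Q = +1.21 − (0.0592/2)(-1.517) = +1.255 V.

+1.255 V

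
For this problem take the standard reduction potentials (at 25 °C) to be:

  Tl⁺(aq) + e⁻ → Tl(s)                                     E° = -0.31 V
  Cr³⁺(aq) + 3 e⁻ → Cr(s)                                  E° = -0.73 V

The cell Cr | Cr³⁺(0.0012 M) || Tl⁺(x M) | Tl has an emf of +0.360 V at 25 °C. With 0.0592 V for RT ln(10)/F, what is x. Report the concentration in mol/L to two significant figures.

Tl⁺/Tl is the cathode, Cr³⁺/Cr the anode: E°cell = +0.42 V, n = 3.
Overall reaction: 3 Tl⁺(aq) + Cr(s) → 3 Tl(s) + Cr³⁺(aq); Q = [Cr³⁺]^1/[Tl⁺]^3.
From E = E° − (0.0592/n) log Q: log Q = (E° − E)·n/0.0592 = (+0.42 − (+0.360))·3/0.0592 = 3.0405.
So 3·log[Tl⁺] = 1·log(0.0012) − log Q = -2.9208 − (3.0405) = -5.9613; log[Tl⁺] = -5.9613 / 3 = -1.9871; [Tl⁺] = 10^(-1.9871) ≈ 0.010 M.

0.010 M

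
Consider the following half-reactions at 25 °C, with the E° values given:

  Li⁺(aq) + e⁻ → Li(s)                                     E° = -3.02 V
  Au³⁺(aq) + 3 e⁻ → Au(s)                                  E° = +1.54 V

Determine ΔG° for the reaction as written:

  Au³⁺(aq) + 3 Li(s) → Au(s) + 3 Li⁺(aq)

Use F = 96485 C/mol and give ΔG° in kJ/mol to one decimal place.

As written, Au³⁺/Au is reduced (cathode) and Li⁺/Li is oxidised (anode), so E°cell = (+1.54) − (-3.02) = +4.56 V.
Balancing electrons gives n = 3.
ΔG° = −nFE° = −(3)(96485)(+4.56) = -1,319,915 J = -1319.9 kJ/mol.

-1319.9 kJ/mol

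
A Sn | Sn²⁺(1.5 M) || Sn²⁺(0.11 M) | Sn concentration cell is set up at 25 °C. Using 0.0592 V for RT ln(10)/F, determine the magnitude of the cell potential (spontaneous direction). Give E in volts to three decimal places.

For a concentration cell E°cell = 0. The 1.5 M side is the cathode (reduction is favoured where [Sn²⁺] is higher).
With n = 2, E = −(0.0592/2) log([Sn²⁺]ₐₙ/[Sn²⁺]꜀ₐₜ) = −(0.0592/2) log(0.11/1.5) = −(0.0592/2)(-1.135) = +0.034 V.

+0.034 V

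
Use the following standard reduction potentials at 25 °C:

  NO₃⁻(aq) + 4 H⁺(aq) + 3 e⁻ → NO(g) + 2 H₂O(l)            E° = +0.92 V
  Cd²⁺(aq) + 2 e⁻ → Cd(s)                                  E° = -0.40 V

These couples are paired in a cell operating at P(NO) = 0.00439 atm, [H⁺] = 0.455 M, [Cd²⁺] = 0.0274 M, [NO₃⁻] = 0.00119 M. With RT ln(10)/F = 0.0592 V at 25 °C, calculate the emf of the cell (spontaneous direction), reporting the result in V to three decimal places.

+1.328 V

NO₃⁻/NO is the cathode (higher E°), Cd²⁺/Cd the anode: E°cell = +0.92 − (-0.40) = +1.32 V, n = 6.
Overall: 2 NO₃⁻(aq) + 8 H⁺(aq) + 3 Cd(s) → 2 NO(g) + 4 H₂O(l) + 3 Cd²⁺(aq)
Q = P(NO)^2·[Cd²⁺]^3 / ([NO₃⁻]^2·[H⁺]^8); log Q = -0.817.
E = E° − (0.0592/n) log Q = +1.32 − (0.0592/6)(-0.817) = +1.328 V.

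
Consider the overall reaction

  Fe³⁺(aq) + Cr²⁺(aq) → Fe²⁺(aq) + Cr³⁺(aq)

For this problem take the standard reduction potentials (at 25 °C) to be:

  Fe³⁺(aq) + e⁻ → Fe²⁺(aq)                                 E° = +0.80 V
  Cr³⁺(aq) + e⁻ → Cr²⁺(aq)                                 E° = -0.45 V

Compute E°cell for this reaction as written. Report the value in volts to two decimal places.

+1.25 V

The Fe³⁺/Fe²⁺ couple has the higher reduction potential, so it is the cathode; Cr³⁺/Cr²⁺ is oxidised at the anode.
E°cell = E°(cathode) − E°(anode) = (+0.80) − (-0.45) = +1.25 V.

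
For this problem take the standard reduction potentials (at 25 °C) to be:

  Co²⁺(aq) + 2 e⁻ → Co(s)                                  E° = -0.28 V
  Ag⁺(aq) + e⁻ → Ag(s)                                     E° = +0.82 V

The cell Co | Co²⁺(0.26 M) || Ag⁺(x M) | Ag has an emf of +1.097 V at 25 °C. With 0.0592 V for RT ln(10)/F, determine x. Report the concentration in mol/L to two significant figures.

Ag⁺/Ag is the cathode, Co²⁺/Co the anode: E°cell = +1.10 V, n = 2.
Overall reaction: 2 Ag⁺(aq) + Co(s) → 2 Ag(s) + Co²⁺(aq); Q = [Co²⁺]^1/[Ag⁺]^2.
From E = E° − (0.0592/n) log Q: log Q = (E° − E)·n/0.0592 = (+1.10 − (+1.097))·2/0.0592 = 0.1014.
So 2·log[Ag⁺] = 1·log(0.26) − log Q = -0.5850 − (0.1014) = -0.6864; log[Ag⁺] = -0.6864 / 2 = -0.3432; [Ag⁺] = 10^(-0.3432) ≈ 0.45 M.

0.45 M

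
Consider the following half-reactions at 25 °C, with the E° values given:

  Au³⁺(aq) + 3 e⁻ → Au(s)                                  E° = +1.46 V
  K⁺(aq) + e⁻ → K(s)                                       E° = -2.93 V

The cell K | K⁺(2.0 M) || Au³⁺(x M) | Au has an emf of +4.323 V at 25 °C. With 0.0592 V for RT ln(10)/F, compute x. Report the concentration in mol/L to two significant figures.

Au³⁺/Au is the cathode, K⁺/K the anode: E°cell = +4.39 V, n = 3.
Overall reaction: Au³⁺(aq) + 3 K(s) → Au(s) + 3 K⁺(aq); Q = [K⁺]^3/[Au³⁺]^1.
From E = E° − (0.0592/n) log Q: log Q = (E° − E)·n/0.0592 = (+4.39 − (+4.323))·3/0.0592 = 3.3953.
So 1·log[Au³⁺] = 3·log(2) − log Q = 0.9031 − (3.3953) = -2.4922; [Au³⁺] = 10^(-2.4922) ≈ 0.0032 M.

0.0032 M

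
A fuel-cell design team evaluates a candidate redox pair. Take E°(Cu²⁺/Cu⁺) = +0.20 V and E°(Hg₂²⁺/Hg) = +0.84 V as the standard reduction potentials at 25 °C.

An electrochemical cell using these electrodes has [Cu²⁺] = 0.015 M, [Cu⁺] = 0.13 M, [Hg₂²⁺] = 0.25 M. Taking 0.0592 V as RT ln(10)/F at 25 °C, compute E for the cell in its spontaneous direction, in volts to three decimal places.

+0.678 V

Hg₂²⁺/Hg is the cathode (higher E°), Cu²⁺/Cu⁺ the anode: E°cell = +0.84 − (+0.20) = +0.64 V, n = 2.
Overall: Hg₂²⁺(aq) + 2 Cu⁺(aq) → 2 Hg(l) + 2 Cu²⁺(aq)
Q = [Cu²⁺]^2 / ([Hg₂²⁺]·[Cu⁺]^2); log Q = -1.274.
E = E° − (0.0592/n) log Q = +0.64 − (0.0592/2)(-1.274) = +0.678 V.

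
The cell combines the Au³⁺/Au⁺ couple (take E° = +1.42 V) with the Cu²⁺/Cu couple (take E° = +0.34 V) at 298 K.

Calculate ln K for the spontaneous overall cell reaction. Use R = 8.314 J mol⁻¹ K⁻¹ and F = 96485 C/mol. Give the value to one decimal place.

84.1

Cathode: Au³⁺/Au⁺; anode: Cu²⁺/Cu. E°cell = (+1.42) − (+0.34) = +1.08 V, with n = 2.
ΔG° = −nFE° = −RT ln K, so ln K = nFE°/(RT) = (2)(96485)(+1.08) / ((8.314)(298)) = 84.118.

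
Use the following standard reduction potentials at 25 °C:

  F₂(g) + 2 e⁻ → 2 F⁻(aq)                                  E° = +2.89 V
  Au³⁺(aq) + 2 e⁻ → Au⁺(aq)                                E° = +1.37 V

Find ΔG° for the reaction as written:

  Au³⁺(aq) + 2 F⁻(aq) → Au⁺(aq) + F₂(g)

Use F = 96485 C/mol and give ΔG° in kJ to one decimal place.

As written, Au³⁺/Au⁺ is reduced (cathode) and F₂/F⁻ is oxidised (anode), so E°cell = (+1.37) − (+2.89) = -1.52 V.
Balancing electrons gives n = 2.
ΔG° = −nFE° = −(2)(96485)(-1.52) = 293,314 J = +293.3 kJ.

+293.3 kJ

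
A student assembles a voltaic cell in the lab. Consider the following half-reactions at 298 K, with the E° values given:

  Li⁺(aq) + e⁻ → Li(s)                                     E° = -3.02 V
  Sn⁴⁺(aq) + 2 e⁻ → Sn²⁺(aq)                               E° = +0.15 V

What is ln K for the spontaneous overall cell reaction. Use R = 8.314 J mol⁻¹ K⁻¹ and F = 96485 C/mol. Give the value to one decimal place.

Cathode: Sn⁴⁺/Sn²⁺; anode: Li⁺/Li. E°cell = (+0.15) − (-3.02) = +3.17 V, with n = 2.
ΔG° = −nFE° = −RT ln K, so ln K = nFE°/(RT) = (2)(96485)(+3.17) / ((8.314)(298)) = 246.901.

246.9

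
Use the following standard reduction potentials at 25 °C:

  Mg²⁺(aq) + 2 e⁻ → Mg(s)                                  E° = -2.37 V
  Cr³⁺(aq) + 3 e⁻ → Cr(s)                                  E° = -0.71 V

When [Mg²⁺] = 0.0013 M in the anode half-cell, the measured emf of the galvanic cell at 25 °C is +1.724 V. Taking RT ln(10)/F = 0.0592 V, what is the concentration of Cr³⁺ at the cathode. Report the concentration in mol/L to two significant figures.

Cr³⁺/Cr is the cathode, Mg²⁺/Mg the anode: E°cell = +1.66 V, n = 6.
Overall reaction: 2 Cr³⁺(aq) + 3 Mg(s) → 2 Cr(s) + 3 Mg²⁺(aq); Q = [Mg²⁺]^3/[Cr³⁺]^2.
From E = E° − (0.0592/n) log Q: log Q = (E° − E)·n/0.0592 = (+1.66 − (+1.724))·6/0.0592 = -6.4865.
So 2·log[Cr³⁺] = 3·log(0.0013) − log Q = -8.6582 − (-6.4865) = -2.1717; log[Cr³⁺] = -2.1717 / 2 = -1.0858; [Cr³⁺] = 10^(-1.0858) ≈ 0.082 M.

0.082 M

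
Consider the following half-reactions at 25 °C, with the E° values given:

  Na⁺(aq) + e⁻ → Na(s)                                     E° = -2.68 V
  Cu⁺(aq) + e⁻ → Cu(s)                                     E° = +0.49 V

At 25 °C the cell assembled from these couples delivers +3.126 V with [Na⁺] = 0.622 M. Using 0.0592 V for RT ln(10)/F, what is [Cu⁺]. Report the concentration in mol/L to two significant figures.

0.11 M

Cu⁺/Cu is the cathode, Na⁺/Na the anode: E°cell = +3.17 V, n = 1.
Overall reaction: Cu⁺(aq) + Na(s) → Cu(s) + Na⁺(aq); Q = [Na⁺]^1/[Cu⁺]^1.
From E = E° − (0.0592/n) log Q: log Q = (E° − E)·n/0.0592 = (+3.17 − (+3.126))·1/0.0592 = 0.7432.
So 1·log[Cu⁺] = 1·log(0.622) − log Q = -0.2062 − (0.7432) = -0.9494; [Cu⁺] = 10^(-0.9494) ≈ 0.11 M.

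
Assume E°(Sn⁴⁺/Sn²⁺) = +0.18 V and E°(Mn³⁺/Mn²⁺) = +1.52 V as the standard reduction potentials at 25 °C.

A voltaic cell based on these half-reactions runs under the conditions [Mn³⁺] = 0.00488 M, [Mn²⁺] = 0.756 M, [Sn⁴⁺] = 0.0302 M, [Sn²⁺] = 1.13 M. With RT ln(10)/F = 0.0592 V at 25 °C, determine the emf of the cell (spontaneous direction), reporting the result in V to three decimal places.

Mn³⁺/Mn²⁺ is the cathode (higher E°), Sn⁴⁺/Sn²⁺ the anode: E°cell = +1.52 − (+0.18) = +1.34 V, n = 2.
Overall: 2 Mn³⁺(aq) + Sn²⁺(aq) → 2 Mn²⁺(aq) + Sn⁴⁺(aq)
Q = [Mn²⁺]^2·[Sn⁴⁺] / ([Mn³⁺]^2·[Sn²⁺]); log Q = 2.807.
E = E° − (0.0592/n) log Q = +1.34 − (0.0592/2)(2.807) = +1.257 V.

+1.257 V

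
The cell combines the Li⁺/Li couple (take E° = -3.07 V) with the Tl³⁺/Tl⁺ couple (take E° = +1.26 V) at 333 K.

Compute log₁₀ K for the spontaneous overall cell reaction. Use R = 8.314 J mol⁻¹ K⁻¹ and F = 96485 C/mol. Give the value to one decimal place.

Cathode: Tl³⁺/Tl⁺; anode: Li⁺/Li. E°cell = (+1.26) − (-3.07) = +4.33 V, with n = 2.
ΔG° = −nFE° = −RT ln K, so ln K = nFE°/(RT) = (2)(96485)(+4.33) / ((8.314)(333)) = 301.803.
log₁₀ K = 301.803 / ln 10 = 131.1.

131.1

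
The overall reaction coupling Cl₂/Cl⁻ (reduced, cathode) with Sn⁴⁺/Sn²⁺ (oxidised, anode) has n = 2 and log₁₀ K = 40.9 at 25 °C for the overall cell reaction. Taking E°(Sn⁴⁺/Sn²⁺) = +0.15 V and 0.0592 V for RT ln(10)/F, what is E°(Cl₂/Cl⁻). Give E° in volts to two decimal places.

E°cell = (0.0592/n)·log K = (0.0592/2)(40.9) = +1.211 V.
Since Cl₂/Cl⁻ is the cathode and Sn⁴⁺/Sn²⁺ the anode, E°cell = E°(Cl₂/Cl⁻) − E°(Sn⁴⁺/Sn²⁺).
So E°(Cl₂/Cl⁻) = E°cell + E°(Sn⁴⁺/Sn²⁺) = +1.211 + (+0.15) = +1.36 V.

+1.36 V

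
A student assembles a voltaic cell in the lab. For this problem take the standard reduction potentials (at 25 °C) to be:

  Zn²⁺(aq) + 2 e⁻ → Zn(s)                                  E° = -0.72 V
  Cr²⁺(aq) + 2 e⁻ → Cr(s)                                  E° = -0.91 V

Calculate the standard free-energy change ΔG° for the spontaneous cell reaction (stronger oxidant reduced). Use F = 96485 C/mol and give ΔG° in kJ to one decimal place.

Zn²⁺/Zn (E° = -0.72 V) is the cathode; Cr²⁺/Cr (E° = -0.91 V) is the anode, so E°cell = +0.19 V.
Balancing electrons gives n = 2 (lcm of 2 and 2).
ΔG° = −nFE° = −(2)(96485)(+0.19) = -36,664 J = -36.7 kJ.

-36.7 kJ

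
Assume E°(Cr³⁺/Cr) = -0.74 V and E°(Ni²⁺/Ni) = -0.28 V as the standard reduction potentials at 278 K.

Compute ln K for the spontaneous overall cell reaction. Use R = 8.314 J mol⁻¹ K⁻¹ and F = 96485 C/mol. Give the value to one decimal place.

115.2

Cathode: Ni²⁺/Ni; anode: Cr³⁺/Cr. E°cell = (-0.28) − (-0.74) = +0.46 V, with n = 6.
ΔG° = −nFE° = −RT ln K, so ln K = nFE°/(RT) = (6)(96485)(+0.46) / ((8.314)(278)) = 115.216.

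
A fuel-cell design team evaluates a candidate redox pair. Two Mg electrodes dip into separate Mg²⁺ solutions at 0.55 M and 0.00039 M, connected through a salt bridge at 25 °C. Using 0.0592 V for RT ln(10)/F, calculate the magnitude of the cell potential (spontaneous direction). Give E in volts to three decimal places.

For a concentration cell E°cell = 0. The 0.55 M side is the cathode (reduction is favoured where [Mg²⁺] is higher).
With n = 2, E = −(0.0592/2) log([Mg²⁺]ₐₙ/[Mg²⁺]꜀ₐₜ) = −(0.0592/2) log(0.00039/0.55) = −(0.0592/2)(-3.149) = +0.093 V.

+0.093 V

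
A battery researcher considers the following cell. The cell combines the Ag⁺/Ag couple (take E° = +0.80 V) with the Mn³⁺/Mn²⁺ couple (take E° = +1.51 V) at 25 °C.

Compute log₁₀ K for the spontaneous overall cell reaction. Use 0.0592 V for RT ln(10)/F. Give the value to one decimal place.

Cathode: Mn³⁺/Mn²⁺; anode: Ag⁺/Ag. E°cell = +0.71 V, n = 1.
log K = nE°cell / 0.0592 = (1)(+0.71) / 0.0592 = 12.0.

12.0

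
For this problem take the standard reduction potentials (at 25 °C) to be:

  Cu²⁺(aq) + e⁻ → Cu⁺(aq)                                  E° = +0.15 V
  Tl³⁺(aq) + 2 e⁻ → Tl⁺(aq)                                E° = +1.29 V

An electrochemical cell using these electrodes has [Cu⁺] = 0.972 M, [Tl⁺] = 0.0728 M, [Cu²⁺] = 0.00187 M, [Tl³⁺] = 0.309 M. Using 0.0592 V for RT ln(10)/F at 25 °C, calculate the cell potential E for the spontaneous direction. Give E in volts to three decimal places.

Tl³⁺/Tl⁺ is the cathode (higher E°), Cu²⁺/Cu⁺ the anode: E°cell = +1.29 − (+0.15) = +1.14 V, n = 2.
Overall: Tl³⁺(aq) + 2 Cu⁺(aq) → Tl⁺(aq) + 2 Cu²⁺(aq)
Q = [Tl⁺]·[Cu²⁺]^2 / ([Tl³⁺]·[Cu⁺]^2); log Q = -6.059.
E = E° − (0.0592/n) log Q = +1.14 − (0.0592/2)(-6.059) = +1.319 V.

+1.319 V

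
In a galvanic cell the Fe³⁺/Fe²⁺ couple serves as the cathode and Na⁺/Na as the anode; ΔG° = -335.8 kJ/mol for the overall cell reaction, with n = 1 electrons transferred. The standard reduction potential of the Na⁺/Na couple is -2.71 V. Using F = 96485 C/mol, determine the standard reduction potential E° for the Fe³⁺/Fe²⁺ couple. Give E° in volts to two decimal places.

+0.77 V

E°cell = −ΔG°/(nF) = −(-335.8×10³)/((1)(96485)) = +3.480 V.
Since Fe³⁺/Fe²⁺ is the cathode and Na⁺/Na the anode, E°cell = E°(Fe³⁺/Fe²⁺) − E°(Na⁺/Na).
So E°(Fe³⁺/Fe²⁺) = E°cell + E°(Na⁺/Na) = +3.480 + (-2.71) = +0.77 V.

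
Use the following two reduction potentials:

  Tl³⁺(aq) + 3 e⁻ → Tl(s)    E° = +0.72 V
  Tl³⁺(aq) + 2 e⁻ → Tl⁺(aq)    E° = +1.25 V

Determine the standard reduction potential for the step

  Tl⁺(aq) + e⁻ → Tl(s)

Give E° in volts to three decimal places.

-0.340 V

Sequential free energies add, so n₃E°₃ = n₁E°₁ + n₂E°₂.
With n₃ = 3, and the known step contributing 2×(+1.25) V, the unknown satisfies 1·E° = 3×(+0.72) − 2×(+1.25) = -0.340.
E° = -0.340 / 1 = -0.340 V.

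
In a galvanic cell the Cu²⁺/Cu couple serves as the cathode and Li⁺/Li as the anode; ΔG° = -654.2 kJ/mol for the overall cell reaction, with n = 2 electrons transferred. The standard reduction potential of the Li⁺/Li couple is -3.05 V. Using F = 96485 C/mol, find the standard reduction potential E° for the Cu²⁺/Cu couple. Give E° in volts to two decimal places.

E°cell = −ΔG°/(nF) = −(-654.2×10³)/((2)(96485)) = +3.390 V.
Since Cu²⁺/Cu is the cathode and Li⁺/Li the anode, E°cell = E°(Cu²⁺/Cu) − E°(Li⁺/Li).
So E°(Cu²⁺/Cu) = E°cell + E°(Li⁺/Li) = +3.390 + (-3.05) = +0.34 V.

+0.34 V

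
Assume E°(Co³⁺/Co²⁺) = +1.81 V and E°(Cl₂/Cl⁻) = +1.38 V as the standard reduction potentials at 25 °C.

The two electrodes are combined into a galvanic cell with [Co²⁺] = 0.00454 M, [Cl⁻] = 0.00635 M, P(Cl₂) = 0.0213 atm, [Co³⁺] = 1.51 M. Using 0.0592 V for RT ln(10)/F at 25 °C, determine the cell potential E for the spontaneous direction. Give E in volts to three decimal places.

+0.499 V

Co³⁺/Co²⁺ is the cathode (higher E°), Cl₂/Cl⁻ the anode: E°cell = +1.81 − (+1.38) = +0.43 V, n = 2.
Overall: 2 Co³⁺(aq) + 2 Cl⁻(aq) → 2 Co²⁺(aq) + Cl₂(g)
Q = [Co²⁺]^2·P(Cl₂) / ([Co³⁺]^2·[Cl⁻]^2); log Q = -2.321.
E = E° − (0.0592/n) log Q = +0.43 − (0.0592/2)(-2.321) = +0.499 V.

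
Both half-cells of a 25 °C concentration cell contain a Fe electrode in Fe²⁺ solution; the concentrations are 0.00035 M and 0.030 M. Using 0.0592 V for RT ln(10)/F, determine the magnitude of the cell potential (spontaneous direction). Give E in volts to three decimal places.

For a concentration cell E°cell = 0. The 0.030 M side is the cathode (reduction is favoured where [Fe²⁺] is higher).
With n = 2, E = −(0.0592/2) log([Fe²⁺]ₐₙ/[Fe²⁺]꜀ₐₜ) = −(0.0592/2) log(0.00035/0.03) = −(0.0592/2)(-1.933) = +0.057 V.

+0.057 V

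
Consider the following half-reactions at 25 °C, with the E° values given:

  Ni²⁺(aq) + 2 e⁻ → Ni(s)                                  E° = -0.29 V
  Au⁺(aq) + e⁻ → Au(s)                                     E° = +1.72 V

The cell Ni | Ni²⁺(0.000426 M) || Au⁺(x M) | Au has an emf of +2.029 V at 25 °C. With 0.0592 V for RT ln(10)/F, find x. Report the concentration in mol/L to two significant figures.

0.043 M

Au⁺/Au is the cathode, Ni²⁺/Ni the anode: E°cell = +2.01 V, n = 2.
Overall reaction: 2 Au⁺(aq) + Ni(s) → 2 Au(s) + Ni²⁺(aq); Q = [Ni²⁺]^1/[Au⁺]^2.
From E = E° − (0.0592/n) log Q: log Q = (E° − E)·n/0.0592 = (+2.01 − (+2.029))·2/0.0592 = -0.6419.
So 2·log[Au⁺] = 1·log(0.000426) − log Q = -3.3706 − (-0.6419) = -2.7287; log[Au⁺] = -2.7287 / 2 = -1.3643; [Au⁺] = 10^(-1.3643) ≈ 0.043 M.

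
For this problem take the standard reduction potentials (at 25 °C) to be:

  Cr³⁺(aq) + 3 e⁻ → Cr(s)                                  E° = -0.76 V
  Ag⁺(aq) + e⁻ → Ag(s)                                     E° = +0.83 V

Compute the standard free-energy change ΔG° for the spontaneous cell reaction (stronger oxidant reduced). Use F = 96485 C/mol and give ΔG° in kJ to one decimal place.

Ag⁺/Ag (E° = +0.83 V) is the cathode; Cr³⁺/Cr (E° = -0.76 V) is the anode, so E°cell = +1.59 V.
Balancing electrons gives n = 3 (lcm of 1 and 3).
ΔG° = −nFE° = −(3)(96485)(+1.59) = -460,233 J = -460.2 kJ.

-460.2 kJ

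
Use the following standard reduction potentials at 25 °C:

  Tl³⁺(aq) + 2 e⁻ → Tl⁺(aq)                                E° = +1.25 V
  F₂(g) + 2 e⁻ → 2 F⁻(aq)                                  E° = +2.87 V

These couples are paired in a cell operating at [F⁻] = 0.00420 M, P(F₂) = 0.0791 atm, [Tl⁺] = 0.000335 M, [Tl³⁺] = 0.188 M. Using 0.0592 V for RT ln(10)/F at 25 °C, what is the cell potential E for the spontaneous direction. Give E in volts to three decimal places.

F₂/F⁻ is the cathode (higher E°), Tl³⁺/Tl⁺ the anode: E°cell = +2.87 − (+1.25) = +1.62 V, n = 2.
Overall: F₂(g) + Tl⁺(aq) → 2 F⁻(aq) + Tl³⁺(aq)
Q = [F⁻]^2·[Tl³⁺] / (P(F₂)·[Tl⁺]); log Q = -0.903.
E = E° − (0.0592/n) log Q = +1.62 − (0.0592/2)(-0.903) = +1.647 V.

+1.647 V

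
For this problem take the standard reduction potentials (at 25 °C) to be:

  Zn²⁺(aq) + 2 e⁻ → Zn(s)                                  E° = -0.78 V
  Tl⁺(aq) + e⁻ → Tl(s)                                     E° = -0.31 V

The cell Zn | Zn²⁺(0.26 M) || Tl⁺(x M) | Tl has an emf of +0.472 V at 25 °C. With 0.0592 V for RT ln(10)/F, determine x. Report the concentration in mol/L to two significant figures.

0.55 M

Tl⁺/Tl is the cathode, Zn²⁺/Zn the anode: E°cell = +0.47 V, n = 2.
Overall reaction: 2 Tl⁺(aq) + Zn(s) → 2 Tl(s) + Zn²⁺(aq); Q = [Zn²⁺]^1/[Tl⁺]^2.
From E = E° − (0.0592/n) log Q: log Q = (E° − E)·n/0.0592 = (+0.47 − (+0.472))·2/0.0592 = -0.0676.
So 2·log[Tl⁺] = 1·log(0.26) − log Q = -0.5850 − (-0.0676) = -0.5174; log[Tl⁺] = -0.5174 / 2 = -0.2587; [Tl⁺] = 10^(-0.2587) ≈ 0.55 M.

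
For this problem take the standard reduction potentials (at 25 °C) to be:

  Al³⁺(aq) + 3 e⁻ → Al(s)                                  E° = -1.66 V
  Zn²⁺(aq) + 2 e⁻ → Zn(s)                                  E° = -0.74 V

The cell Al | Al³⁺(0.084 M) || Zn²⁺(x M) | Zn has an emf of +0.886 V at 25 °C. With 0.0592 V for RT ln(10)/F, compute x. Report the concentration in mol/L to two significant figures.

Zn²⁺/Zn is the cathode, Al³⁺/Al the anode: E°cell = +0.92 V, n = 6.
Overall reaction: 3 Zn²⁺(aq) + 2 Al(s) → 3 Zn(s) + 2 Al³⁺(aq); Q = [Al³⁺]^2/[Zn²⁺]^3.
From E = E° − (0.0592/n) log Q: log Q = (E° − E)·n/0.0592 = (+0.92 − (+0.886))·6/0.0592 = 3.4459.
So 3·log[Zn²⁺] = 2·log(0.084) − log Q = -2.1514 − (3.4459) = -5.5973; log[Zn²⁺] = -5.5973 / 3 = -1.8658; [Zn²⁺] = 10^(-1.8658) ≈ 0.014 M.

0.014 M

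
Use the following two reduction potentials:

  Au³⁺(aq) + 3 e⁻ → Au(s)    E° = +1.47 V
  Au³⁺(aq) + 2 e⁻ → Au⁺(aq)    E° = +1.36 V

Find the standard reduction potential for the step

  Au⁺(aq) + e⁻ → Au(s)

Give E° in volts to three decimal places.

Sequential free energies add, so n₃E°₃ = n₁E°₁ + n₂E°₂.
With n₃ = 3, and the known step contributing 2×(+1.36) V, the unknown satisfies 1·E° = 3×(+1.47) − 2×(+1.36) = +1.690.
E° = +1.690 / 1 = +1.690 V.

+1.690 V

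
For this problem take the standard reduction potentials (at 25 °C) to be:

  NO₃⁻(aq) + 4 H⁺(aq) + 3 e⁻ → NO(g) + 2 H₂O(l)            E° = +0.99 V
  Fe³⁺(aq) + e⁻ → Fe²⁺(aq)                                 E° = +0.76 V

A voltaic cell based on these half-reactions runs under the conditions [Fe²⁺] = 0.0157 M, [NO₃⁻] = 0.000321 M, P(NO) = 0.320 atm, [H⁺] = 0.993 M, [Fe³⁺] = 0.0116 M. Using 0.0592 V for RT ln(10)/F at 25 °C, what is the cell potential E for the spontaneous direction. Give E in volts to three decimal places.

NO₃⁻/NO is the cathode (higher E°), Fe³⁺/Fe²⁺ the anode: E°cell = +0.99 − (+0.76) = +0.23 V, n = 3.
Overall: NO₃⁻(aq) + 4 H⁺(aq) + 3 Fe²⁺(aq) → NO(g) + 2 H₂O(l) + 3 Fe³⁺(aq)
Q = P(NO)·[Fe³⁺]^3 / ([NO₃⁻]·[H⁺]^4·[Fe²⁺]^3); log Q = 2.617.
E = E° − (0.0592/n) log Q = +0.23 − (0.0592/3)(2.617) = +0.178 V.

+0.178 V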